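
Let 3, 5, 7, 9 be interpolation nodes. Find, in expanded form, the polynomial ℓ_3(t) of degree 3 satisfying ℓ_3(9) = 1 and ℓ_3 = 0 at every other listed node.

ℓ_3(t) = (1/48)t^3 - (5/16)t^2 + (71/48)t - 35/16

ℓ_3(t) = (t - 3)(t - 5)(t - 7) / [(6)·(4)·(2)]
       = (t^3 - 15t^2 + 71t - 105) / (48)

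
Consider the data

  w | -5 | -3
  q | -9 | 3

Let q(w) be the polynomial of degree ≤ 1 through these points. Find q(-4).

L_0(-4) = (-1)/[(-2)] = 1/2
L_1(-4) = (1)/[(2)] = 1/2
Sum: (-9)·(1/2) + 3·(1/2) = -3

-3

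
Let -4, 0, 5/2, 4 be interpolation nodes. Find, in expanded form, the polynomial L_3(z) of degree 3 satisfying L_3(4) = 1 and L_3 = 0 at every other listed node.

L_3(z) = (1/48)z^3 + (1/32)z^2 - (5/24)z

L_3(z) = (z + 4)z(z - 5/2) / [(8)·(4)·(3/2)]
       = (z^3 + (3/2)z^2 - 10z) / (48)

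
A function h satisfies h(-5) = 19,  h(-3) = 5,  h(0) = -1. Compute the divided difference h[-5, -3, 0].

h[-5,-3] = (5 - 19) / (-3 - (-5)) = -7
h[-3,0] = (-1 - 5) / (0 - (-3)) = -2
h[-5,-3,0] = (-2 - (-7)) / (0 - (-5)) = 1

1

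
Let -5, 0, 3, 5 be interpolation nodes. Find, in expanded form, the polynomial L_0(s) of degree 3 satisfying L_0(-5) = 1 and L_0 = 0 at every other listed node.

L_0(s) = -(1/400)s^3 + (1/50)s^2 - (3/80)s

L_0(s) = s(s - 3)(s - 5) / [(-5)·(-8)·(-10)]
       = (s^3 - 8s^2 + 15s) / (-400)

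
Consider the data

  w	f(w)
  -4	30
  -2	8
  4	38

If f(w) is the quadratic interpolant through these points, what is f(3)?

Evaluate each Lagrange basis at w = 3:
L_0(3) = (5)·(-1)/[(-2)·(-8)] = -5/16
L_1(3) = (7)·(-1)/[(2)·(-6)] = 7/12
L_2(3) = (7)·(5)/[(8)·(6)] = 35/48
Sum: 30·(-5/16) + 8·(7/12) + 38·(35/48) = 23

23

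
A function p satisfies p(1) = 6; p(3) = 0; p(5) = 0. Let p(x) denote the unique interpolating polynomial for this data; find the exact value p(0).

45/4

Using Newton's divided-difference form:
p[1,3] = (0 - 6) / (3 - 1) = -3
p[3,5] = (0 - 0) / (5 - 3) = 0
p[1,3,5] = (0 - (-3)) / (5 - 1) = 3/4
p(0) = 6 + (-3)·(-1) + (3/4)·(-1)·(-3) = 45/4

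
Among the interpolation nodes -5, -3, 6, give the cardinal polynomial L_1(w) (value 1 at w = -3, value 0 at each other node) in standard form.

L_1(w) = -(1/18)w^2 + (1/18)w + 5/3

L_1(w) = (w + 5)(w - 6) / [(2)·(-9)]
       = (w^2 - w - 30) / (-18)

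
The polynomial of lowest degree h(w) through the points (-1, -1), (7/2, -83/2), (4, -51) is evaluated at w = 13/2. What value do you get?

-227/2

Evaluate each Lagrange basis at w = 13/2:
L_0(13/2) = (3)·(5/2)/[(-9/2)·(-5)] = 1/3
L_1(13/2) = (15/2)·(5/2)/[(9/2)·(-1/2)] = -25/3
L_2(13/2) = (15/2)·(3)/[(5)·(1/2)] = 9
Sum: (-1)·(1/3) + (-83/2)·(-25/3) + (-51)·(9) = -227/2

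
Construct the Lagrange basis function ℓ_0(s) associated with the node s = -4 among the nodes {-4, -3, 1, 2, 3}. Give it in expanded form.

ℓ_0(s) = (s + 3)(s - 1)(s - 2)(s - 3) / [(-1)·(-5)·(-6)·(-7)]
       = (s^4 - 3s^3 - 7s^2 + 27s - 18) / (210)

ℓ_0(s) = (1/210)s^4 - (1/70)s^3 - (1/30)s^2 + (9/70)s - 3/35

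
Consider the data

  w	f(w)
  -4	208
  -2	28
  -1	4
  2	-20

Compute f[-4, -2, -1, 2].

f[-4,-2] = (28 - 208) / (-2 - (-4)) = -90
f[-2,-1] = (4 - 28) / (-1 - (-2)) = -24
f[-1,2] = (-20 - 4) / (2 - (-1)) = -8
f[-4,-2,-1] = (-24 - (-90)) / (-1 - (-4)) = 22
f[-2,-1,2] = (-8 - (-24)) / (2 - (-2)) = 4
f[-4,-2,-1,2] = (4 - 22) / (2 - (-4)) = -3

-3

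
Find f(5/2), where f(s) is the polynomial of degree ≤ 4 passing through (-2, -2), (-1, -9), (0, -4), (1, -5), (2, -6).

Evaluate each Lagrange basis at s = 5/2:
L_0(5/2) = (7/2)·(5/2)·(3/2)·(1/2)/[(-1)·(-2)·(-3)·(-4)] = 35/128
L_1(5/2) = (9/2)·(5/2)·(3/2)·(1/2)/[(1)·(-1)·(-2)·(-3)] = -45/32
L_2(5/2) = (9/2)·(7/2)·(3/2)·(1/2)/[(2)·(1)·(-1)·(-2)] = 189/64
L_3(5/2) = (9/2)·(7/2)·(5/2)·(1/2)/[(3)·(2)·(1)·(-1)] = -105/32
L_4(5/2) = (9/2)·(7/2)·(5/2)·(3/2)/[(4)·(3)·(2)·(1)] = 315/128
Sum: (-2)·(35/128) + (-9)·(-45/32) + (-4)·(189/64) + (-5)·(-105/32) + (-6)·(315/128) = 31/16

31/16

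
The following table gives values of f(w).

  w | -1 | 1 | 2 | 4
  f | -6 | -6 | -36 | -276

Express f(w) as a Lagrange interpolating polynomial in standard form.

f(w) = -4w^3 - 2w^2 + 4w - 4

Build the Lagrange basis polynomials:
L_0(w) = (w - 1)(w - 2)(w - 4) / [-30] = -(1/30)w^3 + (7/30)w^2 - (7/15)w + 4/15
L_1(w) = (w + 1)(w - 2)(w - 4) / [6] = (1/6)w^3 - (5/6)w^2 + (1/3)w + 4/3
L_2(w) = (w + 1)(w - 1)(w - 4) / [-6] = -(1/6)w^3 + (2/3)w^2 + (1/6)w - 2/3
L_3(w) = (w + 1)(w - 1)(w - 2) / [30] = (1/30)w^3 - (1/15)w^2 - (1/30)w + 1/15
f(w) = (-6)·L_0 + (-6)·L_1 + (-36)·L_2 + (-276)·L_3
  (-6)·L_0(w) = (1/5)w^3 - (7/5)w^2 + (14/5)w - 8/5
  (-6)·L_1(w) = -w^3 + 5w^2 - 2w - 8
  (-36)·L_2(w) = 6w^3 - 24w^2 - 6w + 24
  (-276)·L_3(w) = -(46/5)w^3 + (92/5)w^2 + (46/5)w - 92/5
Adding term by term: -4w^3 - 2w^2 + 4w - 4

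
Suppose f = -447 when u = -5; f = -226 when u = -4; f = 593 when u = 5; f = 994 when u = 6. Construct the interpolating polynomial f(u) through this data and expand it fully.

Newton's divided differences:
f[-5,-4] = (-226 - (-447)) / (-4 - (-5)) = 221
f[-4,5] = (593 - (-226)) / (5 - (-4)) = 91
f[5,6] = (994 - 593) / (6 - 5) = 401
f[-5,-4,5] = (91 - 221) / (5 - (-5)) = -13
f[-4,5,6] = (401 - 91) / (6 - (-4)) = 31
f[-5,-4,5,6] = (31 - (-13)) / (6 - (-5)) = 4
f(u) = -447 + 221·(u + 5) + (-13)·(u + 5)(u + 4) + 4·(u + 5)(u + 4)(u - 5)
Expanding: f(u) = 4u^3 + 3u^2 + 4u - 2

f(u) = 4u^3 + 3u^2 + 4u - 2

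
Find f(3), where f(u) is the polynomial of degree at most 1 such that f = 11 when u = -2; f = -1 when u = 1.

-9

L_0(3) = (2)/[(-3)] = -2/3
L_1(3) = (5)/[(3)] = 5/3
Sum: 11·(-2/3) + (-1)·(5/3) = -9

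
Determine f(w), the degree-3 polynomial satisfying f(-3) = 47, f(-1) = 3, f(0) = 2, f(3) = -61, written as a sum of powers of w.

f(w) = -2w^3 - w^2 + 2

Build the Lagrange basis polynomials:
L_0(w) = (w + 1)w(w - 3) / [-36] = -(1/36)w^3 + (1/18)w^2 + (1/12)w
L_1(w) = (w + 3)w(w - 3) / [8] = (1/8)w^3 - (9/8)w
L_2(w) = (w + 3)(w + 1)(w - 3) / [-9] = -(1/9)w^3 - (1/9)w^2 + w + 1
L_3(w) = (w + 3)(w + 1)w / [72] = (1/72)w^3 + (1/18)w^2 + (1/24)w
f(w) = 47·L_0 + 3·L_1 + 2·L_2 + (-61)·L_3
  47·L_0(w) = -(47/36)w^3 + (47/18)w^2 + (47/12)w
  3·L_1(w) = (3/8)w^3 - (27/8)w
  2·L_2(w) = -(2/9)w^3 - (2/9)w^2 + 2w + 2
  (-61)·L_3(w) = -(61/72)w^3 - (61/18)w^2 - (61/24)w
Adding term by term: -2w^3 - w^2 + 2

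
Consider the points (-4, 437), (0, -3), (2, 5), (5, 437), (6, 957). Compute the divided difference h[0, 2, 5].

28

h[0,2] = (5 - (-3)) / (2 - 0) = 4
h[2,5] = (437 - 5) / (5 - 2) = 144
h[0,2,5] = (144 - 4) / (5 - 0) = 28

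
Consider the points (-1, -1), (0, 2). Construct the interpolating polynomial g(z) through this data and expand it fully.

g(z) = 3z + 2

Build the Lagrange basis polynomials:
L_0(z) = z / [-1] = -z
L_1(z) = (z + 1) / [1] = z + 1
g(z) = (-1)·L_0 + 2·L_1
  (-1)·L_0(z) = z
  2·L_1(z) = 2z + 2
Adding term by term: 3z + 2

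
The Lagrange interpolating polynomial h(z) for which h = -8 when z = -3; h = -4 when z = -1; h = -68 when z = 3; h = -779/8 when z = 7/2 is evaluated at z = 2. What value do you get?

Evaluate each Lagrange basis at z = 2:
L_0(2) = (3)·(-1)·(-3/2)/[(-2)·(-6)·(-13/2)] = -3/52
L_1(2) = (5)·(-1)·(-3/2)/[(2)·(-4)·(-9/2)] = 5/24
L_2(2) = (5)·(3)·(-3/2)/[(6)·(4)·(-1/2)] = 15/8
L_3(2) = (5)·(3)·(-1)/[(13/2)·(9/2)·(1/2)] = -40/39
Sum: (-8)·(-3/52) + (-4)·(5/24) + (-68)·(15/8) + (-779/8)·(-40/39) = -28

-28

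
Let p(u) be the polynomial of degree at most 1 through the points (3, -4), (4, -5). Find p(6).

-7

L_0(6) = (2)/[(-1)] = -2
L_1(6) = (3)/[(1)] = 3
Sum: (-4)·(-2) + (-5)·(3) = -7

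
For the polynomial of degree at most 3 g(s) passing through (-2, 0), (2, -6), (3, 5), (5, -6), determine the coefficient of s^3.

L_0(s) = (s - 2)(s - 3)(s - 5) / [-140] = -(1/140)s^3 + (1/14)s^2 - (31/140)s + 3/14
L_1(s) = (s + 2)(s - 3)(s - 5) / [12] = (1/12)s^3 - (1/2)s^2 - (1/12)s + 5/2
L_2(s) = (s + 2)(s - 2)(s - 5) / [-10] = -(1/10)s^3 + (1/2)s^2 + (2/5)s - 2
L_3(s) = (s + 2)(s - 2)(s - 3) / [42] = (1/42)s^3 - (1/14)s^2 - (2/21)s + 2/7
g(s) = 0·L_0 + (-6)·L_1 + 5·L_2 + (-6)·L_3
Only the coefficient of s^3 is needed; take it from each L_i and combine:
0·(-1/140) + (-6)·(1/12) + 5·(-1/10) + (-6)·(1/42) = -8/7

-8/7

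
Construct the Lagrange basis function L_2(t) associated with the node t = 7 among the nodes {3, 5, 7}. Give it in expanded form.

L_2(t) = (t - 3)(t - 5) / [(4)·(2)]
       = (t^2 - 8t + 15) / (8)

L_2(t) = (1/8)t^2 - t + 15/8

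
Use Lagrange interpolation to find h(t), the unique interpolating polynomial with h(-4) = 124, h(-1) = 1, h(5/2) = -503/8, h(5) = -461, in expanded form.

L_0(t) = (t + 1)(t - 5/2)(t - 5) / [-351/2] = -(2/351)t^3 + (1/27)t^2 - (10/351)t - 25/351
L_1(t) = (t + 4)(t - 5/2)(t - 5) / [63] = (1/63)t^3 - (1/18)t^2 - (5/18)t + 50/63
L_2(t) = (t + 4)(t + 1)(t - 5) / [-455/8] = -(8/455)t^3 + (24/65)t + 32/91
L_3(t) = (t + 4)(t + 1)(t - 5/2) / [135] = (1/135)t^3 + (1/54)t^2 - (17/270)t - 2/27
h(t) = 124·L_0 + 1·L_1 + (-503/8)·L_2 + (-461)·L_3
  124·L_0(t) = -(248/351)t^3 + (124/27)t^2 - (1240/351)t - 3100/351
  1·L_1(t) = (1/63)t^3 - (1/18)t^2 - (5/18)t + 50/63
  (-503/8)·L_2(t) = (503/455)t^3 - (1509/65)t - 2012/91
  (-461)·L_3(t) = -(461/135)t^3 - (461/54)t^2 + (7837/270)t + 922/27
Adding term by term: -3t^3 - 4t^2 + 2t + 4

h(t) = -3t^3 - 4t^2 + 2t + 4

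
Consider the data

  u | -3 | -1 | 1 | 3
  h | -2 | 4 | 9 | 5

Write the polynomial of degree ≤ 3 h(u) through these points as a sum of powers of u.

Build the Lagrange basis polynomials:
L_0(u) = (u + 1)(u - 1)(u - 3) / [-48] = -(1/48)u^3 + (1/16)u^2 + (1/48)u - 1/16
L_1(u) = (u + 3)(u - 1)(u - 3) / [16] = (1/16)u^3 - (1/16)u^2 - (9/16)u + 9/16
L_2(u) = (u + 3)(u + 1)(u - 3) / [-16] = -(1/16)u^3 - (1/16)u^2 + (9/16)u + 9/16
L_3(u) = (u + 3)(u + 1)(u - 1) / [48] = (1/48)u^3 + (1/16)u^2 - (1/48)u - 1/16
h(u) = (-2)·L_0 + 4·L_1 + 9·L_2 + 5·L_3
  (-2)·L_0(u) = (1/24)u^3 - (1/8)u^2 - (1/24)u + 1/8
  4·L_1(u) = (1/4)u^3 - (1/4)u^2 - (9/4)u + 9/4
  9·L_2(u) = -(9/16)u^3 - (9/16)u^2 + (81/16)u + 81/16
  5·L_3(u) = (5/48)u^3 + (5/16)u^2 - (5/48)u - 5/16
Adding term by term: -(1/6)u^3 - (5/8)u^2 + (8/3)u + 57/8

h(u) = -(1/6)u^3 - (5/8)u^2 + (8/3)u + 57/8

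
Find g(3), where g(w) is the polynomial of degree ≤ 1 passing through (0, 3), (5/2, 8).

Evaluate each Lagrange basis at w = 3:
L_0(3) = (1/2)/[(-5/2)] = -1/5
L_1(3) = (3)/[(5/2)] = 6/5
Sum: 3·(-1/5) + 8·(6/5) = 9

9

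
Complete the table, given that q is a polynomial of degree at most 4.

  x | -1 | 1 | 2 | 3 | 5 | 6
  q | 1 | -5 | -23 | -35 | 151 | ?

505

The 5 known values determine q uniquely (degree ≤ 4).
L_0(6) = (5)·(4)·(3)·(1)/[(-2)·(-3)·(-4)·(-6)] = 5/12
L_1(6) = (7)·(4)·(3)·(1)/[(2)·(-1)·(-2)·(-4)] = -21/4
L_2(6) = (7)·(5)·(3)·(1)/[(3)·(1)·(-1)·(-3)] = 35/3
L_3(6) = (7)·(5)·(4)·(1)/[(4)·(2)·(1)·(-2)] = -35/4
L_4(6) = (7)·(5)·(4)·(3)/[(6)·(4)·(3)·(2)] = 35/12
Sum: 1·(5/12) + (-5)·(-21/4) + (-23)·(35/3) + (-35)·(-35/4) + 151·(35/12) = 505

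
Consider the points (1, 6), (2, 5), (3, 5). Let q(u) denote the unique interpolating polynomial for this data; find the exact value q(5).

8

Using Newton's divided-difference form:
q[1,2] = (5 - 6) / (2 - 1) = -1
q[2,3] = (5 - 5) / (3 - 2) = 0
q[1,2,3] = (0 - (-1)) / (3 - 1) = 1/2
q(5) = 6 + (-1)·(4) + (1/2)·(4)·(3) = 8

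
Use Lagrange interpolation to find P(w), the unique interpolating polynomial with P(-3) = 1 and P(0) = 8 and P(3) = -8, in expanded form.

P(w) = -(23/18)w^2 - (3/2)w + 8

Build the Lagrange basis polynomials:
L_0(w) = w(w - 3) / [18] = (1/18)w^2 - (1/6)w
L_1(w) = (w + 3)(w - 3) / [-9] = -(1/9)w^2 + 1
L_2(w) = (w + 3)w / [18] = (1/18)w^2 + (1/6)w
P(w) = 1·L_0 + 8·L_1 + (-8)·L_2
  1·L_0(w) = (1/18)w^2 - (1/6)w
  8·L_1(w) = -(8/9)w^2 + 8
  (-8)·L_2(w) = -(4/9)w^2 - (4/3)w
Adding term by term: -(23/18)w^2 - (3/2)w + 8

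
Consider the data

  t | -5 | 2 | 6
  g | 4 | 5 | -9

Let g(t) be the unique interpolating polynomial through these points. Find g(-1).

94/11

L_0(-1) = (-3)·(-7)/[(-7)·(-11)] = 3/11
L_1(-1) = (4)·(-7)/[(7)·(-4)] = 1
L_2(-1) = (4)·(-3)/[(11)·(4)] = -3/11
Sum: 4·(3/11) + 5·(1) + (-9)·(-3/11) = 94/11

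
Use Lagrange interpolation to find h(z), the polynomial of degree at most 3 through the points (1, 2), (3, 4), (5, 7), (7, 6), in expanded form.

h(z) = -(5/48)z^3 + (17/16)z^2 - (91/48)z + 47/16

Build the Lagrange basis polynomials:
L_0(z) = (z - 3)(z - 5)(z - 7) / [-48] = -(1/48)z^3 + (5/16)z^2 - (71/48)z + 35/16
L_1(z) = (z - 1)(z - 5)(z - 7) / [16] = (1/16)z^3 - (13/16)z^2 + (47/16)z - 35/16
L_2(z) = (z - 1)(z - 3)(z - 7) / [-16] = -(1/16)z^3 + (11/16)z^2 - (31/16)z + 21/16
L_3(z) = (z - 1)(z - 3)(z - 5) / [48] = (1/48)z^3 - (3/16)z^2 + (23/48)z - 5/16
h(z) = 2·L_0 + 4·L_1 + 7·L_2 + 6·L_3
  2·L_0(z) = -(1/24)z^3 + (5/8)z^2 - (71/24)z + 35/8
  4·L_1(z) = (1/4)z^3 - (13/4)z^2 + (47/4)z - 35/4
  7·L_2(z) = -(7/16)z^3 + (77/16)z^2 - (217/16)z + 147/16
  6·L_3(z) = (1/8)z^3 - (9/8)z^2 + (23/8)z - 15/8
Adding term by term: -(5/48)z^3 + (17/16)z^2 - (91/48)z + 47/16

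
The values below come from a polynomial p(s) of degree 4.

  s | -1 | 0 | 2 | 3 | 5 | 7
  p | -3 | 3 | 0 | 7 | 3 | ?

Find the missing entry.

-565/3

The 5 known values determine p uniquely (degree ≤ 4).
L_0(7) = (7)·(5)·(4)·(2)/[(-1)·(-3)·(-4)·(-6)] = 35/9
L_1(7) = (8)·(5)·(4)·(2)/[(1)·(-2)·(-3)·(-5)] = -32/3
L_2(7) = (8)·(7)·(4)·(2)/[(3)·(2)·(-1)·(-3)] = 224/9
L_3(7) = (8)·(7)·(5)·(2)/[(4)·(3)·(1)·(-2)] = -70/3
L_4(7) = (8)·(7)·(5)·(4)/[(6)·(5)·(3)·(2)] = 56/9
Sum: (-3)·(35/9) + 3·(-32/3) + 0 + 7·(-70/3) + 3·(56/9) = -565/3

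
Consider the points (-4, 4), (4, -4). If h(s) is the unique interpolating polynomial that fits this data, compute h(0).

0

L_0(0) = (-4)/[(-8)] = 1/2
L_1(0) = (4)/[(8)] = 1/2
Sum: 4·(1/2) + (-4)·(1/2) = 0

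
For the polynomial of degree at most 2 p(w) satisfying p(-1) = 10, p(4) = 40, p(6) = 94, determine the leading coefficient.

L_0(w) = (w - 4)(w - 6) / [35] = (1/35)w^2 - (2/7)w + 24/35
L_1(w) = (w + 1)(w - 6) / [-10] = -(1/10)w^2 + (1/2)w + 3/5
L_2(w) = (w + 1)(w - 4) / [14] = (1/14)w^2 - (3/14)w - 2/7
p(w) = 10·L_0 + 40·L_1 + 94·L_2
Only the coefficient of w^2 is needed; take it from each L_i and combine:
10·(1/35) + 40·(-1/10) + 94·(1/14) = 3

3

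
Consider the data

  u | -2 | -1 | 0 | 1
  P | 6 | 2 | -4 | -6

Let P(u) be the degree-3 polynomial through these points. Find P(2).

Evaluate each Lagrange basis at u = 2:
L_0(2) = (3)·(2)·(1)/[(-1)·(-2)·(-3)] = -1
L_1(2) = (4)·(2)·(1)/[(1)·(-1)·(-2)] = 4
L_2(2) = (4)·(3)·(1)/[(2)·(1)·(-1)] = -6
L_3(2) = (4)·(3)·(2)/[(3)·(2)·(1)] = 4
Sum: 6·(-1) + 2·(4) + (-4)·(-6) + (-6)·(4) = 2

2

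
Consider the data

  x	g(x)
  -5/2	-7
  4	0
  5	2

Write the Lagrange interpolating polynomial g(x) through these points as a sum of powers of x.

L_0(x) = (x - 4)(x - 5) / [195/4] = (4/195)x^2 - (12/65)x + 16/39
L_1(x) = (x + 5/2)(x - 5) / [-13/2] = -(2/13)x^2 + (5/13)x + 25/13
L_2(x) = (x + 5/2)(x - 4) / [15/2] = (2/15)x^2 - (1/5)x - 4/3
g(x) = (-7)·L_0 + 0·L_1 + 2·L_2
  (-7)·L_0(x) = -(28/195)x^2 + (84/65)x - 112/39
  0·L_1(x) = 0
  2·L_2(x) = (4/15)x^2 - (2/5)x - 8/3
Adding term by term: (8/65)x^2 + (58/65)x - 72/13

g(x) = (8/65)x^2 + (58/65)x - 72/13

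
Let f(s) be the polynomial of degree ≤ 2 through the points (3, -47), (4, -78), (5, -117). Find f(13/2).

L_0(13/2) = (5/2)·(3/2)/[(-1)·(-2)] = 15/8
L_1(13/2) = (7/2)·(3/2)/[(1)·(-1)] = -21/4
L_2(13/2) = (7/2)·(5/2)/[(2)·(1)] = 35/8
Sum: (-47)·(15/8) + (-78)·(-21/4) + (-117)·(35/8) = -381/2

-381/2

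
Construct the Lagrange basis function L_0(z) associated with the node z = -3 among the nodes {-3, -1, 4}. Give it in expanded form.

L_0(z) = (1/14)z^2 - (3/14)z - 2/7

L_0(z) = (z + 1)(z - 4) / [(-2)·(-7)]
       = (z^2 - 3z - 4) / (14)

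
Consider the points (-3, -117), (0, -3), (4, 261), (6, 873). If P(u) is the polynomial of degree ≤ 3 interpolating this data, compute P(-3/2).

-39/2

L_0(-3/2) = (-3/2)·(-11/2)·(-15/2)/[(-3)·(-7)·(-9)] = 55/168
L_1(-3/2) = (3/2)·(-11/2)·(-15/2)/[(3)·(-4)·(-6)] = 55/64
L_2(-3/2) = (3/2)·(-3/2)·(-15/2)/[(7)·(4)·(-2)] = -135/448
L_3(-3/2) = (3/2)·(-3/2)·(-11/2)/[(9)·(6)·(2)] = 11/96
Sum: (-117)·(55/168) + (-3)·(55/64) + 261·(-135/448) + 873·(11/96) = -39/2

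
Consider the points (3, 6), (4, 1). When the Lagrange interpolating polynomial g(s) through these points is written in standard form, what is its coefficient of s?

Build the Lagrange basis polynomials:
L_0(s) = (s - 4) / [-1] = -s + 4
L_1(s) = (s - 3) / [1] = s - 3
g(s) = 6·L_0 + 1·L_1
Only the coefficient of s is needed; take it from each L_i and combine:
6·(-1) + 1·(1) = -5

-5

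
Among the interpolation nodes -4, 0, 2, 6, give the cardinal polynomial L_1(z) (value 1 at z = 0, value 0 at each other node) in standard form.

L_1(z) = (1/48)z^3 - (1/12)z^2 - (5/12)z + 1

L_1(z) = (z + 4)(z - 2)(z - 6) / [(4)·(-2)·(-6)]
       = (z^3 - 4z^2 - 20z + 48) / (48)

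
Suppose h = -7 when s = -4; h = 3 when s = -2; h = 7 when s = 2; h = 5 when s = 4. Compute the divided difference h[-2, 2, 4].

-1/3

h[-2,2] = (7 - 3) / (2 - (-2)) = 1
h[2,4] = (5 - 7) / (4 - 2) = -1
h[-2,2,4] = (-1 - 1) / (4 - (-2)) = -1/3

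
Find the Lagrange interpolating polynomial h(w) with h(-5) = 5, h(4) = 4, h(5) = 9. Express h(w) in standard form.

h(w) = (23/45)w^2 + (2/5)w - 52/9

Build the Lagrange basis polynomials:
L_0(w) = (w - 4)(w - 5) / [90] = (1/90)w^2 - (1/10)w + 2/9
L_1(w) = (w + 5)(w - 5) / [-9] = -(1/9)w^2 + 25/9
L_2(w) = (w + 5)(w - 4) / [10] = (1/10)w^2 + (1/10)w - 2
h(w) = 5·L_0 + 4·L_1 + 9·L_2
  5·L_0(w) = (1/18)w^2 - (1/2)w + 10/9
  4·L_1(w) = -(4/9)w^2 + 100/9
  9·L_2(w) = (9/10)w^2 + (9/10)w - 18
Adding term by term: (23/45)w^2 + (2/5)w - 52/9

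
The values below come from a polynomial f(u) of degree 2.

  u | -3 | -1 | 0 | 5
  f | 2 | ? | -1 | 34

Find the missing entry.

-2

The 3 known values determine f uniquely (degree ≤ 2).
Evaluate each Lagrange basis at u = -1:
L_0(-1) = (-1)·(-6)/[(-3)·(-8)] = 1/4
L_1(-1) = (2)·(-6)/[(3)·(-5)] = 4/5
L_2(-1) = (2)·(-1)/[(8)·(5)] = -1/20
Sum: 2·(1/4) + (-1)·(4/5) + 34·(-1/20) = -2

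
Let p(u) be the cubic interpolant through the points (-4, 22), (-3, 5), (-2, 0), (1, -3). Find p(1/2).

Using Newton's divided-difference form:
p[-4,-3] = (5 - 22) / (-3 - (-4)) = -17
p[-3,-2] = (0 - 5) / (-2 - (-3)) = -5
p[-2,1] = (-3 - 0) / (1 - (-2)) = -1
p[-4,-3,-2] = (-5 - (-17)) / (-2 - (-4)) = 6
p[-3,-2,1] = (-1 - (-5)) / (1 - (-3)) = 1
p[-4,-3,-2,1] = (1 - 6) / (1 - (-4)) = -1
p(1/2) = 22 + (-17)·(9/2) + 6·(9/2)·(7/2) + (-1)·(9/2)·(7/2)·(5/2) = 5/8

5/8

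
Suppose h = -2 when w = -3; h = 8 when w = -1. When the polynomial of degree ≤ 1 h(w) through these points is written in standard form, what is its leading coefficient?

The leading coefficient equals the top divided difference h[-3,-1].
h[-3,-1] = (8 - (-2)) / (-1 - (-3)) = 5

5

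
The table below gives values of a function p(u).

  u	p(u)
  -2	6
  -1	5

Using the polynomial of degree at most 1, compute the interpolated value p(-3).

Evaluate each Lagrange basis at u = -3:
L_0(-3) = (-2)/[(-1)] = 2
L_1(-3) = (-1)/[(1)] = -1
Sum: 6·(2) + 5·(-1) = 7

7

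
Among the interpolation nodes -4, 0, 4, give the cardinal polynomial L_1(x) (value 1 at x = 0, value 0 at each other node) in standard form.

L_1(x) = (x + 4)(x - 4) / [(4)·(-4)]
       = (x^2 - 16) / (-16)

L_1(x) = -(1/16)x^2 + 1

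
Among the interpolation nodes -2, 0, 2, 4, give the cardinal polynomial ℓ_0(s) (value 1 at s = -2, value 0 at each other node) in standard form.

ℓ_0(s) = -(1/48)s^3 + (1/8)s^2 - (1/6)s

ℓ_0(s) = s(s - 2)(s - 4) / [(-2)·(-4)·(-6)]
       = (s^3 - 6s^2 + 8s) / (-48)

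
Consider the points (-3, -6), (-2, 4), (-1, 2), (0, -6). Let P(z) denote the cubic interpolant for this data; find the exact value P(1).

-14

Evaluate each Lagrange basis at z = 1:
L_0(1) = (3)·(2)·(1)/[(-1)·(-2)·(-3)] = -1
L_1(1) = (4)·(2)·(1)/[(1)·(-1)·(-2)] = 4
L_2(1) = (4)·(3)·(1)/[(2)·(1)·(-1)] = -6
L_3(1) = (4)·(3)·(2)/[(3)·(2)·(1)] = 4
Sum: (-6)·(-1) + 4·(4) + 2·(-6) + (-6)·(4) = -14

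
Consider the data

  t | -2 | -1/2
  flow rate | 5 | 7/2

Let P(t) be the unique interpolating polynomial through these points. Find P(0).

3

Evaluate each Lagrange basis at t = 0:
L_0(0) = (1/2)/[(-3/2)] = -1/3
L_1(0) = (2)/[(3/2)] = 4/3
Sum: 5·(-1/3) + 7/2·(4/3) = 3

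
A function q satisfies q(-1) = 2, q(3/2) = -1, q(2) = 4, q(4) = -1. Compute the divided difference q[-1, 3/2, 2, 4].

-131/75

q[-1,3/2] = (-1 - 2) / (3/2 - (-1)) = -6/5
q[3/2,2] = (4 - (-1)) / (2 - 3/2) = 10
q[2,4] = (-1 - 4) / (4 - 2) = -5/2
q[-1,3/2,2] = (10 - (-6/5)) / (2 - (-1)) = 56/15
q[3/2,2,4] = (-5/2 - 10) / (4 - 3/2) = -5
q[-1,3/2,2,4] = (-5 - 56/15) / (4 - (-1)) = -131/75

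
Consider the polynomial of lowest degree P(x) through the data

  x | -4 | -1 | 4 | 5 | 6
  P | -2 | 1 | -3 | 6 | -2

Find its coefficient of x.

-105953/7560

Build the Lagrange basis polynomials:
L_0(x) = (x + 1)(x - 4)(x - 5)(x - 6) / [2160] = (1/2160)x^4 - (7/1080)x^3 + (59/2160)x^2 - (23/1080)x - 1/18
L_1(x) = (x + 4)(x - 4)(x - 5)(x - 6) / [-630] = -(1/630)x^4 + (11/630)x^3 - (1/45)x^2 - (88/315)x + 16/21
L_2(x) = (x + 4)(x + 1)(x - 5)(x - 6) / [80] = (1/80)x^4 - (3/40)x^3 - (21/80)x^2 + (53/40)x + 3/2
L_3(x) = (x + 4)(x + 1)(x - 4)(x - 6) / [-54] = -(1/54)x^4 + (5/54)x^3 + (11/27)x^2 - (40/27)x - 16/9
L_4(x) = (x + 4)(x + 1)(x - 4)(x - 5) / [140] = (1/140)x^4 - (1/35)x^3 - (3/20)x^2 + (16/35)x + 4/7
P(x) = (-2)·L_0 + 1·L_1 + (-3)·L_2 + 6·L_3 + (-2)·L_4
Only the coefficient of x is needed; take it from each L_i and combine:
(-2)·(-23/1080) + 1·(-88/315) + (-3)·(53/40) + 6·(-40/27) + (-2)·(16/35) = -105953/7560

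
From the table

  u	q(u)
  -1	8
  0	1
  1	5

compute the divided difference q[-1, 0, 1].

q[-1,0] = (1 - 8) / (0 - (-1)) = -7
q[0,1] = (5 - 1) / (1 - 0) = 4
q[-1,0,1] = (4 - (-7)) / (1 - (-1)) = 11/2

11/2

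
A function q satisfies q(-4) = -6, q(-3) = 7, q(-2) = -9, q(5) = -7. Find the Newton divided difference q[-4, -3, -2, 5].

q[-4,-3] = (7 - (-6)) / (-3 - (-4)) = 13
q[-3,-2] = (-9 - 7) / (-2 - (-3)) = -16
q[-2,5] = (-7 - (-9)) / (5 - (-2)) = 2/7
q[-4,-3,-2] = (-16 - 13) / (-2 - (-4)) = -29/2
q[-3,-2,5] = (2/7 - (-16)) / (5 - (-3)) = 57/28
q[-4,-3,-2,5] = (57/28 - (-29/2)) / (5 - (-4)) = 463/252

463/252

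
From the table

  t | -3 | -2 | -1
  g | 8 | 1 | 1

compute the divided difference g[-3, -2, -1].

g[-3,-2] = (1 - 8) / (-2 - (-3)) = -7
g[-2,-1] = (1 - 1) / (-1 - (-2)) = 0
g[-3,-2,-1] = (0 - (-7)) / (-1 - (-3)) = 7/2

7/2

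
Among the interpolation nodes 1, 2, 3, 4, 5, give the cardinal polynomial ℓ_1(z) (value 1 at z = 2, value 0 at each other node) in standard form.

ℓ_1(z) = -(1/6)z^4 + (13/6)z^3 - (59/6)z^2 + (107/6)z - 10

ℓ_1(z) = (z - 1)(z - 3)(z - 4)(z - 5) / [(1)·(-1)·(-2)·(-3)]
       = (z^4 - 13z^3 + 59z^2 - 107z + 60) / (-6)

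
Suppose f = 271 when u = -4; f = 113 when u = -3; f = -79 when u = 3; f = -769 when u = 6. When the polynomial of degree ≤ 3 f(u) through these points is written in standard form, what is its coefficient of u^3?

-4

Build the Lagrange basis polynomials:
L_0(u) = (u + 3)(u - 3)(u - 6) / [-70] = -(1/70)u^3 + (3/35)u^2 + (9/70)u - 27/35
L_1(u) = (u + 4)(u - 3)(u - 6) / [54] = (1/54)u^3 - (5/54)u^2 - (1/3)u + 4/3
L_2(u) = (u + 4)(u + 3)(u - 6) / [-126] = -(1/126)u^3 - (1/126)u^2 + (5/21)u + 4/7
L_3(u) = (u + 4)(u + 3)(u - 3) / [270] = (1/270)u^3 + (2/135)u^2 - (1/30)u - 2/15
f(u) = 271·L_0 + 113·L_1 + (-79)·L_2 + (-769)·L_3
Only the coefficient of u^3 is needed; take it from each L_i and combine:
271·(-1/70) + 113·(1/54) + (-79)·(-1/126) + (-769)·(1/270) = -4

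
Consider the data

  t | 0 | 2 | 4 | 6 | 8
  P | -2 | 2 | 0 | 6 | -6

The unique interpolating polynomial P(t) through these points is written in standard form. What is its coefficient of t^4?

-5/48

The leading coefficient equals the top divided difference P[0,2,4,6,8].
P[0,2] = (2 - (-2)) / (2 - 0) = 2
P[2,4] = (0 - 2) / (4 - 2) = -1
P[4,6] = (6 - 0) / (6 - 4) = 3
P[6,8] = (-6 - 6) / (8 - 6) = -6
P[0,2,4] = (-1 - 2) / (4 - 0) = -3/4
P[2,4,6] = (3 - (-1)) / (6 - 2) = 1
P[4,6,8] = (-6 - 3) / (8 - 4) = -9/4
P[0,2,4,6] = (1 - (-3/4)) / (6 - 0) = 7/24
P[2,4,6,8] = (-9/4 - 1) / (8 - 2) = -13/24
P[0,2,4,6,8] = (-13/24 - 7/24) / (8 - 0) = -5/48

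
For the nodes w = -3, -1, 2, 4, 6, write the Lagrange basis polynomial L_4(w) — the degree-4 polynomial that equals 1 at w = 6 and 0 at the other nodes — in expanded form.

L_4(w) = (w + 3)(w + 1)(w - 2)(w - 4) / [(9)·(7)·(4)·(2)]
       = (w^4 - 2w^3 - 13w^2 + 14w + 24) / (504)

L_4(w) = (1/504)w^4 - (1/252)w^3 - (13/504)w^2 + (1/36)w + 1/21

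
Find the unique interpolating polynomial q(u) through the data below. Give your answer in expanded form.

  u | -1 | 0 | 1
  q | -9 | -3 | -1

q(u) = -2u^2 + 4u - 3

Newton's divided differences:
q[-1,0] = (-3 - (-9)) / (0 - (-1)) = 6
q[0,1] = (-1 - (-3)) / (1 - 0) = 2
q[-1,0,1] = (2 - 6) / (1 - (-1)) = -2
q(u) = -9 + 6·(u + 1) + (-2)·(u + 1)u
Expanding: q(u) = -2u^2 + 4u - 3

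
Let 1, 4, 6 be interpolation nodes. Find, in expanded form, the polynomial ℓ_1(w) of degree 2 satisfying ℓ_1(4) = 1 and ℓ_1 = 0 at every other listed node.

ℓ_1(w) = (w - 1)(w - 6) / [(3)·(-2)]
       = (w^2 - 7w + 6) / (-6)

ℓ_1(w) = -(1/6)w^2 + (7/6)w - 1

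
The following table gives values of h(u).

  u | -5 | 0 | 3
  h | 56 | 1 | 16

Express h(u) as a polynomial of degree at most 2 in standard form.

L_0(u) = u(u - 3) / [40] = (1/40)u^2 - (3/40)u
L_1(u) = (u + 5)(u - 3) / [-15] = -(1/15)u^2 - (2/15)u + 1
L_2(u) = (u + 5)u / [24] = (1/24)u^2 + (5/24)u
h(u) = 56·L_0 + 1·L_1 + 16·L_2
  56·L_0(u) = (7/5)u^2 - (21/5)u
  1·L_1(u) = -(1/15)u^2 - (2/15)u + 1
  16·L_2(u) = (2/3)u^2 + (10/3)u
Adding term by term: 2u^2 - u + 1

h(u) = 2u^2 - u + 1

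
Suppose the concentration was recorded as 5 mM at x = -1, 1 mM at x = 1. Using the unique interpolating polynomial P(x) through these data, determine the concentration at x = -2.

Evaluate each Lagrange basis at x = -2:
L_0(-2) = (-3)/[(-2)] = 3/2
L_1(-2) = (-1)/[(2)] = -1/2
Sum: 5·(3/2) + 1·(-1/2) = 7

7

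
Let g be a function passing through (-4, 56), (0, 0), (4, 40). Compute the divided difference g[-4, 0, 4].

g[-4,0] = (0 - 56) / (0 - (-4)) = -14
g[0,4] = (40 - 0) / (4 - 0) = 10
g[-4,0,4] = (10 - (-14)) / (4 - (-4)) = 3

3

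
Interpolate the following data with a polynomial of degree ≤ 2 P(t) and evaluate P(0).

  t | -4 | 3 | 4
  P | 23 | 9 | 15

L_0(0) = (-3)·(-4)/[(-7)·(-8)] = 3/14
L_1(0) = (4)·(-4)/[(7)·(-1)] = 16/7
L_2(0) = (4)·(-3)/[(8)·(1)] = -3/2
Sum: 23·(3/14) + 9·(16/7) + 15·(-3/2) = 3

3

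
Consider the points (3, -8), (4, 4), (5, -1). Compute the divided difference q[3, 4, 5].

-17/2

q[3,4] = (4 - (-8)) / (4 - 3) = 12
q[4,5] = (-1 - 4) / (5 - 4) = -5
q[3,4,5] = (-5 - 12) / (5 - 3) = -17/2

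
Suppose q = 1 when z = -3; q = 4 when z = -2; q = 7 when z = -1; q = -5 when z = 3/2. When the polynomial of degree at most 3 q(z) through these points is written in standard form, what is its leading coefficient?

-52/105

Build the Lagrange basis polynomials:
L_0(z) = (z + 2)(z + 1)(z - 3/2) / [-9] = -(1/9)z^3 - (1/6)z^2 + (5/18)z + 1/3
L_1(z) = (z + 3)(z + 1)(z - 3/2) / [7/2] = (2/7)z^3 + (5/7)z^2 - (6/7)z - 9/7
L_2(z) = (z + 3)(z + 2)(z - 3/2) / [-5] = -(1/5)z^3 - (7/10)z^2 + (3/10)z + 9/5
L_3(z) = (z + 3)(z + 2)(z + 1) / [315/8] = (8/315)z^3 + (16/105)z^2 + (88/315)z + 16/105
q(z) = 1·L_0 + 4·L_1 + 7·L_2 + (-5)·L_3
Only the coefficient of z^3 is needed; take it from each L_i and combine:
1·(-1/9) + 4·(2/7) + 7·(-1/5) + (-5)·(8/315) = -52/105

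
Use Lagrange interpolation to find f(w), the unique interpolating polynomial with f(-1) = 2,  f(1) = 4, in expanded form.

L_0(w) = (w - 1) / [-2] = -(1/2)w + 1/2
L_1(w) = (w + 1) / [2] = (1/2)w + 1/2
f(w) = 2·L_0 + 4·L_1
  2·L_0(w) = -w + 1
  4·L_1(w) = 2w + 2
Adding term by term: w + 3

f(w) = w + 3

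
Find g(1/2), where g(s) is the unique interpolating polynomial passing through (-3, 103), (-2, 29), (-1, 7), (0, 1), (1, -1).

L_0(1/2) = (5/2)·(3/2)·(1/2)·(-1/2)/[(-1)·(-2)·(-3)·(-4)] = -5/128
L_1(1/2) = (7/2)·(3/2)·(1/2)·(-1/2)/[(1)·(-1)·(-2)·(-3)] = 7/32
L_2(1/2) = (7/2)·(5/2)·(1/2)·(-1/2)/[(2)·(1)·(-1)·(-2)] = -35/64
L_3(1/2) = (7/2)·(5/2)·(3/2)·(-1/2)/[(3)·(2)·(1)·(-1)] = 35/32
L_4(1/2) = (7/2)·(5/2)·(3/2)·(1/2)/[(4)·(3)·(2)·(1)] = 35/128
Sum: 103·(-5/128) + 29·(7/32) + 7·(-35/64) + 1·(35/32) + (-1)·(35/128) = -11/16

-11/16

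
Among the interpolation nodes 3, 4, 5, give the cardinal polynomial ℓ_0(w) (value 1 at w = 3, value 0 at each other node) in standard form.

ℓ_0(w) = (1/2)w^2 - (9/2)w + 10

ℓ_0(w) = (w - 4)(w - 5) / [(-1)·(-2)]
       = (w^2 - 9w + 20) / (2)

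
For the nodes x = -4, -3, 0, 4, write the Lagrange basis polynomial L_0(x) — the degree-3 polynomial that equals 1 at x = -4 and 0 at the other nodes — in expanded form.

L_0(x) = (x + 3)x(x - 4) / [(-1)·(-4)·(-8)]
       = (x^3 - x^2 - 12x) / (-32)

L_0(x) = -(1/32)x^3 + (1/32)x^2 + (3/8)x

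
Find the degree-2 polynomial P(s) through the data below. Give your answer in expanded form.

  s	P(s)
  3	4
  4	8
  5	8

Build the Lagrange basis polynomials:
L_0(s) = (s - 4)(s - 5) / [2] = (1/2)s^2 - (9/2)s + 10
L_1(s) = (s - 3)(s - 5) / [-1] = -s^2 + 8s - 15
L_2(s) = (s - 3)(s - 4) / [2] = (1/2)s^2 - (7/2)s + 6
P(s) = 4·L_0 + 8·L_1 + 8·L_2
  4·L_0(s) = 2s^2 - 18s + 40
  8·L_1(s) = -8s^2 + 64s - 120
  8·L_2(s) = 4s^2 - 28s + 48
Adding term by term: -2s^2 + 18s - 32

P(s) = -2s^2 + 18s - 32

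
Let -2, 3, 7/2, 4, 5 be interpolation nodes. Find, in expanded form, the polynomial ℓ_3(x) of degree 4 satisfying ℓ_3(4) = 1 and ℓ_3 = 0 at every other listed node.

ℓ_3(x) = -(1/3)x^4 + (19/6)x^3 - (20/3)x^2 - (67/6)x + 35

ℓ_3(x) = (x + 2)(x - 3)(x - 7/2)(x - 5) / [(6)·(1)·(1/2)·(-1)]
       = (x^4 - (19/2)x^3 + 20x^2 + (67/2)x - 105) / (-3)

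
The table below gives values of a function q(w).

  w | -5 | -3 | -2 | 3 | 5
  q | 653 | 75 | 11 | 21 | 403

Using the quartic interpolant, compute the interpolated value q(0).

Using Newton's divided-difference form:
q[-5,-3] = (75 - 653) / (-3 - (-5)) = -289
q[-3,-2] = (11 - 75) / (-2 - (-3)) = -64
q[-2,3] = (21 - 11) / (3 - (-2)) = 2
q[3,5] = (403 - 21) / (5 - 3) = 191
q[-5,-3,-2] = (-64 - (-289)) / (-2 - (-5)) = 75
q[-3,-2,3] = (2 - (-64)) / (3 - (-3)) = 11
q[-2,3,5] = (191 - 2) / (5 - (-2)) = 27
q[-5,-3,-2,3] = (11 - 75) / (3 - (-5)) = -8
q[-3,-2,3,5] = (27 - 11) / (5 - (-3)) = 2
q[-5,-3,-2,3,5] = (2 - (-8)) / (5 - (-5)) = 1
q(0) = 653 + (-289)·(5) + 75·(5)·(3) + (-8)·(5)·(3)·(2) + 1·(5)·(3)·(2)·(-3) = 3

3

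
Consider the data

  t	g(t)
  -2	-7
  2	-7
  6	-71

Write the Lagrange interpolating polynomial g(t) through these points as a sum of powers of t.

Build the Lagrange basis polynomials:
L_0(t) = (t - 2)(t - 6) / [32] = (1/32)t^2 - (1/4)t + 3/8
L_1(t) = (t + 2)(t - 6) / [-16] = -(1/16)t^2 + (1/4)t + 3/4
L_2(t) = (t + 2)(t - 2) / [32] = (1/32)t^2 - 1/8
g(t) = (-7)·L_0 + (-7)·L_1 + (-71)·L_2
  (-7)·L_0(t) = -(7/32)t^2 + (7/4)t - 21/8
  (-7)·L_1(t) = (7/16)t^2 - (7/4)t - 21/4
  (-71)·L_2(t) = -(71/32)t^2 + 71/8
Adding term by term: -2t^2 + 1

g(t) = -2t^2 + 1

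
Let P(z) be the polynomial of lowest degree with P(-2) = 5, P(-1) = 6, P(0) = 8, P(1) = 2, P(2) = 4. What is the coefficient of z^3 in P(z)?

7/12

Build the Lagrange basis polynomials:
L_0(z) = (z + 1)z(z - 1)(z - 2) / [24] = (1/24)z^4 - (1/12)z^3 - (1/24)z^2 + (1/12)z
L_1(z) = (z + 2)z(z - 1)(z - 2) / [-6] = -(1/6)z^4 + (1/6)z^3 + (2/3)z^2 - (2/3)z
L_2(z) = (z + 2)(z + 1)(z - 1)(z - 2) / [4] = (1/4)z^4 - (5/4)z^2 + 1
L_3(z) = (z + 2)(z + 1)z(z - 2) / [-6] = -(1/6)z^4 - (1/6)z^3 + (2/3)z^2 + (2/3)z
L_4(z) = (z + 2)(z + 1)z(z - 1) / [24] = (1/24)z^4 + (1/12)z^3 - (1/24)z^2 - (1/12)z
P(z) = 5·L_0 + 6·L_1 + 8·L_2 + 2·L_3 + 4·L_4
Only the coefficient of z^3 is needed; take it from each L_i and combine:
5·(-1/12) + 6·(1/6) + 8·(0) + 2·(-1/6) + 4·(1/12) = 7/12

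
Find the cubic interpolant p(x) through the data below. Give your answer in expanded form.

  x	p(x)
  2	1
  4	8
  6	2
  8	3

p(x) = (5/12)x^3 - (53/8)x^2 + (379/12)x - 39

Build the Lagrange basis polynomials:
L_0(x) = (x - 4)(x - 6)(x - 8) / [-48] = -(1/48)x^3 + (3/8)x^2 - (13/6)x + 4
L_1(x) = (x - 2)(x - 6)(x - 8) / [16] = (1/16)x^3 - x^2 + (19/4)x - 6
L_2(x) = (x - 2)(x - 4)(x - 8) / [-16] = -(1/16)x^3 + (7/8)x^2 - (7/2)x + 4
L_3(x) = (x - 2)(x - 4)(x - 6) / [48] = (1/48)x^3 - (1/4)x^2 + (11/12)x - 1
p(x) = 1·L_0 + 8·L_1 + 2·L_2 + 3·L_3
  1·L_0(x) = -(1/48)x^3 + (3/8)x^2 - (13/6)x + 4
  8·L_1(x) = (1/2)x^3 - 8x^2 + 38x - 48
  2·L_2(x) = -(1/8)x^3 + (7/4)x^2 - 7x + 8
  3·L_3(x) = (1/16)x^3 - (3/4)x^2 + (11/4)x - 3
Adding term by term: (5/12)x^3 - (53/8)x^2 + (379/12)x - 39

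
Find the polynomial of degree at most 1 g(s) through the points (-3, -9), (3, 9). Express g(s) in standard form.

L_0(s) = (s - 3) / [-6] = -(1/6)s + 1/2
L_1(s) = (s + 3) / [6] = (1/6)s + 1/2
g(s) = (-9)·L_0 + 9·L_1
  (-9)·L_0(s) = (3/2)s - 9/2
  9·L_1(s) = (3/2)s + 9/2
Adding term by term: 3s

g(s) = 3s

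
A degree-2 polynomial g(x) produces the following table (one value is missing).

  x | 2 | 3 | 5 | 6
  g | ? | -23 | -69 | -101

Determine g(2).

The 3 known values determine g uniquely (degree ≤ 2).
L_0(2) = (-3)·(-4)/[(-2)·(-3)] = 2
L_1(2) = (-1)·(-4)/[(2)·(-1)] = -2
L_2(2) = (-1)·(-3)/[(3)·(1)] = 1
Sum: (-23)·(2) + (-69)·(-2) + (-101)·(1) = -9

-9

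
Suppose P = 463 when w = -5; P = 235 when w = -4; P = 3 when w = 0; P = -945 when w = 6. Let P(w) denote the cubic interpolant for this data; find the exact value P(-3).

99

Evaluate each Lagrange basis at w = -3:
L_0(-3) = (1)·(-3)·(-9)/[(-1)·(-5)·(-11)] = -27/55
L_1(-3) = (2)·(-3)·(-9)/[(1)·(-4)·(-10)] = 27/20
L_2(-3) = (2)·(1)·(-9)/[(5)·(4)·(-6)] = 3/20
L_3(-3) = (2)·(1)·(-3)/[(11)·(10)·(6)] = -1/110
Sum: 463·(-27/55) + 235·(27/20) + 3·(3/20) + (-945)·(-1/110) = 99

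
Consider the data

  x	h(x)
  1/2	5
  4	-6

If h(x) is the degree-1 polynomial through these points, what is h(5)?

-64/7

Evaluate each Lagrange basis at x = 5:
L_0(5) = (1)/[(-7/2)] = -2/7
L_1(5) = (9/2)/[(7/2)] = 9/7
Sum: 5·(-2/7) + (-6)·(9/7) = -64/7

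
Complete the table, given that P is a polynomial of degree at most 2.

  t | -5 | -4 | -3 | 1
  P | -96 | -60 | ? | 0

-32

The 3 known values determine P uniquely (degree ≤ 2).
Evaluate each Lagrange basis at t = -3:
L_0(-3) = (1)·(-4)/[(-1)·(-6)] = -2/3
L_1(-3) = (2)·(-4)/[(1)·(-5)] = 8/5
L_2(-3) = (2)·(1)/[(6)·(5)] = 1/15
Sum: (-96)·(-2/3) + (-60)·(8/5) + 0 = -32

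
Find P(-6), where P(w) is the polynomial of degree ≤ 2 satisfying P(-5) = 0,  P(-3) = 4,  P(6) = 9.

Using Newton's divided-difference form:
P[-5,-3] = (4 - 0) / (-3 - (-5)) = 2
P[-3,6] = (9 - 4) / (6 - (-3)) = 5/9
P[-5,-3,6] = (5/9 - 2) / (6 - (-5)) = -13/99
P(-6) = 0 + 2·(-1) + (-13/99)·(-1)·(-3) = -79/33

-79/33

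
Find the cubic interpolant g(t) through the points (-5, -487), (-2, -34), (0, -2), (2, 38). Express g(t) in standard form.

L_0(t) = (t + 2)t(t - 2) / [-105] = -(1/105)t^3 + (4/105)t
L_1(t) = (t + 5)t(t - 2) / [24] = (1/24)t^3 + (1/8)t^2 - (5/12)t
L_2(t) = (t + 5)(t + 2)(t - 2) / [-20] = -(1/20)t^3 - (1/4)t^2 + (1/5)t + 1
L_3(t) = (t + 5)(t + 2)t / [56] = (1/56)t^3 + (1/8)t^2 + (5/28)t
g(t) = (-487)·L_0 + (-34)·L_1 + (-2)·L_2 + 38·L_3
  (-487)·L_0(t) = (487/105)t^3 - (1948/105)t
  (-34)·L_1(t) = -(17/12)t^3 - (17/4)t^2 + (85/6)t
  (-2)·L_2(t) = (1/10)t^3 + (1/2)t^2 - (2/5)t - 2
  38·L_3(t) = (19/28)t^3 + (19/4)t^2 + (95/14)t
Adding term by term: 4t^3 + t^2 + 2t - 2

g(t) = 4t^3 + t^2 + 2t - 2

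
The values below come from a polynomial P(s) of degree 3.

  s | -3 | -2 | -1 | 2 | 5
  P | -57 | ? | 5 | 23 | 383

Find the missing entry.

The 4 known values determine P uniquely (degree ≤ 3).
Evaluate each Lagrange basis at s = -2:
L_0(-2) = (-1)·(-4)·(-7)/[(-2)·(-5)·(-8)] = 7/20
L_1(-2) = (1)·(-4)·(-7)/[(2)·(-3)·(-6)] = 7/9
L_2(-2) = (1)·(-1)·(-7)/[(5)·(3)·(-3)] = -7/45
L_3(-2) = (1)·(-1)·(-4)/[(8)·(6)·(3)] = 1/36
Sum: (-57)·(7/20) + 5·(7/9) + 23·(-7/45) + 383·(1/36) = -9

-9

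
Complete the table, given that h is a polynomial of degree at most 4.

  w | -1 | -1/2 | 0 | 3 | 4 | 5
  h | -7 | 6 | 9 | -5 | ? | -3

The 5 known values determine h uniquely (degree ≤ 4).
Evaluate each Lagrange basis at w = 4:
L_0(4) = (9/2)·(4)·(1)·(-1)/[(-1/2)·(-1)·(-4)·(-6)] = -3/2
L_1(4) = (5)·(4)·(1)·(-1)/[(1/2)·(-1/2)·(-7/2)·(-11/2)] = 320/77
L_2(4) = (5)·(9/2)·(1)·(-1)/[(1)·(1/2)·(-3)·(-5)] = -3
L_3(4) = (5)·(9/2)·(4)·(-1)/[(4)·(7/2)·(3)·(-2)] = 15/14
L_4(4) = (5)·(9/2)·(4)·(1)/[(6)·(11/2)·(5)·(2)] = 3/11
Sum: (-7)·(-3/2) + 6·(320/77) + 9·(-3) + (-5)·(15/14) + (-3)·(3/11) = 174/77

174/77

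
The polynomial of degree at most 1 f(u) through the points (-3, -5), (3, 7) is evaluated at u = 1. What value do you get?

Evaluate each Lagrange basis at u = 1:
L_0(1) = (-2)/[(-6)] = 1/3
L_1(1) = (4)/[(6)] = 2/3
Sum: (-5)·(1/3) + 7·(2/3) = 3

3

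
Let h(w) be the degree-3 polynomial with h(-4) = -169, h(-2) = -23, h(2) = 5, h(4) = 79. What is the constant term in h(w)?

3

L_0(w) = (w + 2)(w - 2)(w - 4) / [-96] = -(1/96)w^3 + (1/24)w^2 + (1/24)w - 1/6
L_1(w) = (w + 4)(w - 2)(w - 4) / [48] = (1/48)w^3 - (1/24)w^2 - (1/3)w + 2/3
L_2(w) = (w + 4)(w + 2)(w - 4) / [-48] = -(1/48)w^3 - (1/24)w^2 + (1/3)w + 2/3
L_3(w) = (w + 4)(w + 2)(w - 2) / [96] = (1/96)w^3 + (1/24)w^2 - (1/24)w - 1/6
h(w) = (-169)·L_0 + (-23)·L_1 + 5·L_2 + 79·L_3
Only the constant term is needed; take it from each L_i and combine:
(-169)·(-1/6) + (-23)·(2/3) + 5·(2/3) + 79·(-1/6) = 3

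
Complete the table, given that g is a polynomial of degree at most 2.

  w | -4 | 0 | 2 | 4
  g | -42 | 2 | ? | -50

The 3 known values determine g uniquely (degree ≤ 2).
L_0(2) = (2)·(-2)/[(-4)·(-8)] = -1/8
L_1(2) = (6)·(-2)/[(4)·(-4)] = 3/4
L_2(2) = (6)·(2)/[(8)·(4)] = 3/8
Sum: (-42)·(-1/8) + 2·(3/4) + (-50)·(3/8) = -12

-12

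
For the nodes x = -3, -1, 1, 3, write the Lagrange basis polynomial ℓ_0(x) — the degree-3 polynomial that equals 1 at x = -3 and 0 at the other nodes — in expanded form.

ℓ_0(x) = -(1/48)x^3 + (1/16)x^2 + (1/48)x - 1/16

ℓ_0(x) = (x + 1)(x - 1)(x - 3) / [(-2)·(-4)·(-6)]
       = (x^3 - 3x^2 - x + 3) / (-48)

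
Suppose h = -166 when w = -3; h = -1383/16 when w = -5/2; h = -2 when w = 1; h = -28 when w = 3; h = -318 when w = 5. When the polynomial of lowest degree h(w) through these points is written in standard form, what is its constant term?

2

Build the Lagrange basis polynomials:
L_0(w) = (w + 5/2)(w - 1)(w - 3)(w - 5) / [96] = (1/96)w^4 - (13/192)w^3 + (1/192)w^2 + (85/192)w - 25/64
L_1(w) = (w + 3)(w - 1)(w - 3)(w - 5) / [-1155/16] = -(16/1155)w^4 + (32/385)w^3 + (64/1155)w^2 - (288/385)w + 48/77
L_2(w) = (w + 3)(w + 5/2)(w - 3)(w - 5) / [112] = (1/112)w^4 - (5/224)w^3 - (43/224)w^2 + (45/224)w + 225/224
L_3(w) = (w + 3)(w + 5/2)(w - 1)(w - 5) / [-132] = -(1/132)w^4 + (1/264)w^3 + (41/264)w^2 + (35/264)w - 25/88
L_4(w) = (w + 3)(w + 5/2)(w - 1)(w - 3) / [480] = (1/480)w^4 + (1/320)w^3 - (23/960)w^2 - (9/320)w + 3/64
h(w) = (-166)·L_0 + (-1383/16)·L_1 + (-2)·L_2 + (-28)·L_3 + (-318)·L_4
Only the constant term is needed; take it from each L_i and combine:
(-166)·(-25/64) + (-1383/16)·(48/77) + (-2)·(225/224) + (-28)·(-25/88) + (-318)·(3/64) = 2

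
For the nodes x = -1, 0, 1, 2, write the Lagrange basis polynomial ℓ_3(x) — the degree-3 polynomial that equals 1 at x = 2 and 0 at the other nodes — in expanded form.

ℓ_3(x) = (1/6)x^3 - (1/6)x

ℓ_3(x) = (x + 1)x(x - 1) / [(3)·(2)·(1)]
       = (x^3 - x) / (6)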